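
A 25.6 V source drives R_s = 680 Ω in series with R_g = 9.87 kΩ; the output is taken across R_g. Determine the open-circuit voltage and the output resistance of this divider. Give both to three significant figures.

V_th = 23.9 V, R_th = 636 Ω

V_th is the open-circuit tap voltage: 25.6 × 9870/(680 + 9870) = 23.9 V.
With the supply zeroed, R_s and R_g appear in parallel from the tap: R_th = R_s‖R_g = (680 × 9870)/10550 = 636 Ω.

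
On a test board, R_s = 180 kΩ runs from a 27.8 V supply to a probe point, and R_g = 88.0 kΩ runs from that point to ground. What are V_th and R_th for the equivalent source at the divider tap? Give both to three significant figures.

V_th = 9.13 V, R_th = 59.1 kΩ

V_th is the open-circuit tap voltage: 27.8 × 88.0/(180 + 88.0) = 9.13 V.
With the supply zeroed, R_s and R_g appear in parallel from the tap: R_th = R_s‖R_g = (180 × 88.0)/268.0 = 59.1 kΩ.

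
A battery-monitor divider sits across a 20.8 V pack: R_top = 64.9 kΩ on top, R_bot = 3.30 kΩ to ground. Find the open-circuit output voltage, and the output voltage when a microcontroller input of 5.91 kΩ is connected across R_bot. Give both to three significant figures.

Unloaded: 1.01 V; loaded: 0.657 V

Open-circuit: V = 20.8 × 3.30/(64.9 + 3.30) = 1.01 V.
With the load, R_bot becomes R_bot‖R_L = 2.118 kΩ, so V = 20.8 × 2.118/67.02 = 0.657 V.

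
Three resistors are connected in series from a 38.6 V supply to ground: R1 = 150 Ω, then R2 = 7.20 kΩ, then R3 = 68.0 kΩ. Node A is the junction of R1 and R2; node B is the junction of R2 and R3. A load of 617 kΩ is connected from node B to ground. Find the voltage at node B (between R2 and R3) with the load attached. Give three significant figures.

At node B, R3 is in parallel with the load: R3‖R_L = 61250 Ω.
Below node A the resistance is R2 + (R3‖R_L) = 68450 Ω, so V_A = 38.6 × 68450/68600 = 38.52 V.
Then V_B = V_A × (R3‖R_L)/(R2 + R3‖R_L) = 38.52 × 61250/68450 = 34.5 V.

V ≈ 34.5 V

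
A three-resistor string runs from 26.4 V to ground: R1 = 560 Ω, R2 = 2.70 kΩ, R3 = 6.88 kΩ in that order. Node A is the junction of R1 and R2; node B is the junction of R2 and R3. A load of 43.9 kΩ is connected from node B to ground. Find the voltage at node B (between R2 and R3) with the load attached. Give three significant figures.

At node B, R3 is in parallel with the load: R3‖R_L = 5948 Ω.
Below node A the resistance is R2 + (R3‖R_L) = 8648 Ω, so V_A = 26.4 × 8648/9208 = 24.79 V.
Then V_B = V_A × (R3‖R_L)/(R2 + R3‖R_L) = 24.79 × 5948/8648 = 17.1 V.

V ≈ 17.1 V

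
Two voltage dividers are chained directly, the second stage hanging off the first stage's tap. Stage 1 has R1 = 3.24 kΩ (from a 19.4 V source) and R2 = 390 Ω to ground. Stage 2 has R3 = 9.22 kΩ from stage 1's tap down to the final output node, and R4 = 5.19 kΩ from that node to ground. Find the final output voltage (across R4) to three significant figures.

V_out ≈ 0.733 V

Stage 2 presents R3+R4 = 14410 Ω as a load on stage 1's tap.
Stage 1's lower leg becomes R2‖(R3+R4) = 379.7 Ω, so V_mid = 19.4 × 379.7/3620 = 2.035 V.
Stage 2 is itself unloaded: V_out = V_mid × R4/(R3+R4) = 2.035 × 5190/14410 = 0.733 V.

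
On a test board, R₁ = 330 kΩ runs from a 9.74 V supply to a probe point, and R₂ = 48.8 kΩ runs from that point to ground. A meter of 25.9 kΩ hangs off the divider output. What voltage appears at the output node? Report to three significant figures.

V_out ≈ 0.475 V

The load sits in parallel with R₂: R₂‖R_L = (48.8 × 25.9) / (48.8 + 25.9) = 16.92 kΩ.
V_out = 9.74 × 16.92 / (330 + 16.92) = 9.74 × 16.92/346.9 = 0.475 V.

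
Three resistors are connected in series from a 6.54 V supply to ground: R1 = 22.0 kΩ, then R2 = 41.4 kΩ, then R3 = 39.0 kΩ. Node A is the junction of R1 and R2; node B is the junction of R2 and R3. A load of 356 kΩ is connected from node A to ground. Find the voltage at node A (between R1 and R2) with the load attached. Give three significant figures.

V ≈ 4.90 V

Below node A the series string R2+R3 = 80.40 kΩ sits in parallel with the 356 kΩ load: 65.59 kΩ.
V_A = 6.54 × 65.59/(22.0 + 65.59) = 4.90 V.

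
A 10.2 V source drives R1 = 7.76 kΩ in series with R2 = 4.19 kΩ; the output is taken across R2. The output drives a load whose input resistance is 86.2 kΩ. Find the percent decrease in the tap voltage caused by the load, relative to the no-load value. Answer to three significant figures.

3.06 %

The divider's output (Thévenin) resistance is R1‖R2 = 2.721 kΩ.
Fractional drop under load = R_th/(R_th + R_L) = 2.721 / (2.721 + 86.2) = 0.03060.
So the output falls by 3.06 %.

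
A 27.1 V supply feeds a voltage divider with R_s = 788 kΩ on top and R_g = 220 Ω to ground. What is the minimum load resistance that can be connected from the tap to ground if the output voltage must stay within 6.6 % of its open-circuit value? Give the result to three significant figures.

Output resistance R_th = R_s‖R_g = (788000 × 220)/788200 = 219.9 Ω.
The fractional drop is R_th/(R_th + R_L); requiring this ≤ 0.0660 gives R_L ≥ R_th(1/0.0660 − 1) = 219.9 × 14.15 = 3.11 kΩ.

R_L(min) ≈ 3.11 kΩ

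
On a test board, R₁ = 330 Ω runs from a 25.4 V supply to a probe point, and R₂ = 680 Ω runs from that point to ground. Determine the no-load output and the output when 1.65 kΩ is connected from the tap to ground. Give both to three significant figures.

Open-circuit: V = 25.4 × 680/(330 + 680) = 17.1 V.
With the load, R₂ becomes R₂‖R_L = 481.5 Ω, so V = 25.4 × 481.5/811.5 = 15.1 V.

Unloaded: 17.1 V; loaded: 15.1 V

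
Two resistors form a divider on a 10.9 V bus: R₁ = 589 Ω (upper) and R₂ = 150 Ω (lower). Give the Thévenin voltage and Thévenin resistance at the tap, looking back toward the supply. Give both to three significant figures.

V_th = 2.21 V, R_th = 120 Ω

V_th is the open-circuit tap voltage: 10.9 × 150/(589 + 150) = 2.21 V.
With the supply zeroed, R₁ and R₂ appear in parallel from the tap: R_th = R₁‖R₂ = (589 × 150)/739.0 = 120 Ω.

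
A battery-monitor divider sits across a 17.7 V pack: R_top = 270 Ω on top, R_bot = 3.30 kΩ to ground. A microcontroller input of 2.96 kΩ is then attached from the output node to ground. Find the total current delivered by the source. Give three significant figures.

R_bot‖R_L = 1560 Ω, so the source sees R_top + R_bot‖R_L = 1830 Ω.
I = 17.7 V / 1830 Ω = 9.67 mA.

I ≈ 9.67 mA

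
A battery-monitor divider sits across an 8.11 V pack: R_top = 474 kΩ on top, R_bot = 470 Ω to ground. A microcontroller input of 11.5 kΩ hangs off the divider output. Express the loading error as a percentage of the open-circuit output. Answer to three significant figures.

The divider's output (Thévenin) resistance is R_top‖R_bot = 469.5 Ω.
Fractional drop under load = R_th/(R_th + R_L) = 469.5 / (469.5 + 11500) = 0.03923.
So the output falls by 3.92 %.

3.92 %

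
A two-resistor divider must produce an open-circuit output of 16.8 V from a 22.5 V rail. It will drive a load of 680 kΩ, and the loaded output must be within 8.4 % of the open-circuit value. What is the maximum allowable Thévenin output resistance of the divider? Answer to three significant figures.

R_th ≤ 62.4 kΩ

Loading drop = R_th/(R_th + R_L) ≤ 0.0840, so R_th ≤ R_L · ε/(1−ε) = 680 kΩ × 0.0840/0.9160 = 62.4 kΩ.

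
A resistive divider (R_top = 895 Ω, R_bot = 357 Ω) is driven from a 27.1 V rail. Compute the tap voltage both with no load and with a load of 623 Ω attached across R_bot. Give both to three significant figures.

Unloaded: 7.73 V; loaded: 5.48 V

Open-circuit: V = 27.1 × 357/(895 + 357) = 7.73 V.
With the load, R_bot becomes R_bot‖R_L = 226.9 Ω, so V = 27.1 × 226.9/1122 = 5.48 V.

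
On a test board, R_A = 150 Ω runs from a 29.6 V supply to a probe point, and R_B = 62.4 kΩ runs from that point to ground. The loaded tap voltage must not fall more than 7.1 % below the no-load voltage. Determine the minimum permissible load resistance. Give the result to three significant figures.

Output resistance R_th = R_A‖R_B = (150 × 62400)/62550 = 149.6 Ω.
The fractional drop is R_th/(R_th + R_L); requiring this ≤ 0.0710 gives R_L ≥ R_th(1/0.0710 − 1) = 149.6 × 13.08 = 1.96 kΩ.

R_L(min) ≈ 1.96 kΩ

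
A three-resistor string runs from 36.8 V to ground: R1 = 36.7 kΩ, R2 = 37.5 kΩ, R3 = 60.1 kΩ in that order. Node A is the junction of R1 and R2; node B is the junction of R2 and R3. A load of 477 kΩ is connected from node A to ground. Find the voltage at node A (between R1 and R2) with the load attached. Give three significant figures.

Below node A the series string R2+R3 = 97.60 kΩ sits in parallel with the 477 kΩ load: 81.02 kΩ.
V_A = 36.8 × 81.02/(36.7 + 81.02) = 25.3 V.

V ≈ 25.3 V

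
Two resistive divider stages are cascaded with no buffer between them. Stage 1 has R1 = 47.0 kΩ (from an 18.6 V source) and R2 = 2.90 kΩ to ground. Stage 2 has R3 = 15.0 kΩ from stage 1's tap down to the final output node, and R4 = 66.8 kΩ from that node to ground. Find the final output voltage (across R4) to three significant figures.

V_out ≈ 0.854 V

Stage 2 presents R3+R4 = 81.80 kΩ as a load on stage 1's tap.
Stage 1's lower leg becomes R2‖(R3+R4) = 2.801 kΩ, so V_mid = 18.6 × 2.801/49.80 = 1.046 V.
Stage 2 is itself unloaded: V_out = V_mid × R4/(R3+R4) = 1.046 × 66.8/81.80 = 0.854 V.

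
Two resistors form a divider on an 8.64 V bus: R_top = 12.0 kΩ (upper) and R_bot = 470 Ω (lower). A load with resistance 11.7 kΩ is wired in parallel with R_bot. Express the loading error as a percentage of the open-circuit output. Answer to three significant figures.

3.72 %

The divider's output (Thévenin) resistance is R_top‖R_bot = 452.3 Ω.
Fractional drop under load = R_th/(R_th + R_L) = 452.3 / (452.3 + 11700) = 0.03722.
So the output falls by 3.72 %.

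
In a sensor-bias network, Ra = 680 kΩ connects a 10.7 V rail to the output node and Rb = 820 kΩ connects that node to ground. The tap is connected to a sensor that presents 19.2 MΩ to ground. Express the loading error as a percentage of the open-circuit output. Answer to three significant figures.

1.90 %

The divider's output (Thévenin) resistance is Ra‖Rb = 371.7 kΩ.
Fractional drop under load = R_th/(R_th + R_L) = 371.7 / (371.7 + 19200) = 0.01899.
So the output falls by 1.90 %.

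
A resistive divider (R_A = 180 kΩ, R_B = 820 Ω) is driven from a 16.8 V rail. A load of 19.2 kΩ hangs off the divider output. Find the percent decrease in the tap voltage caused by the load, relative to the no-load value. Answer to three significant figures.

The divider's output (Thévenin) resistance is R_A‖R_B = 816.3 Ω.
Fractional drop under load = R_th/(R_th + R_L) = 816.3 / (816.3 + 19200) = 0.04078.
So the output falls by 4.08 %.

4.08 %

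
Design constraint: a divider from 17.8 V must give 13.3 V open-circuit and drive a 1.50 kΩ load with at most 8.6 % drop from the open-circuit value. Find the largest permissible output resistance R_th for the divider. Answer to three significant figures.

R_th ≤ 141 Ω

Loading drop = R_th/(R_th + R_L) ≤ 0.0860, so R_th ≤ R_L · ε/(1−ε) = 1.50 kΩ × 0.0860/0.9140 = 141 Ω.
(Any R1, R2 with R2/(R1+R2) = 0.747 and R1‖R2 ≤ 141 Ω will meet the spec.)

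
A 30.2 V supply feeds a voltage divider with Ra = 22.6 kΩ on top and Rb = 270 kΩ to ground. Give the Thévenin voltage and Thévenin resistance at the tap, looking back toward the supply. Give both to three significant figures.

V_th is the open-circuit tap voltage: 30.2 × 270/(22.6 + 270) = 27.9 V.
With the supply zeroed, Ra and Rb appear in parallel from the tap: R_th = Ra‖Rb = (22.6 × 270)/292.6 = 20.9 kΩ.

V_th = 27.9 V, R_th = 20.9 kΩ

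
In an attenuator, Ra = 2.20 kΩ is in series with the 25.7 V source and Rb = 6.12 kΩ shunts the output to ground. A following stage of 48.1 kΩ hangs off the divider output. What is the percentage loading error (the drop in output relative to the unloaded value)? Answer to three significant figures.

The divider's output (Thévenin) resistance is Ra‖Rb = 1.618 kΩ.
Fractional drop under load = R_th/(R_th + R_L) = 1.618 / (1.618 + 48.1) = 0.03255.
So the output falls by 3.25 %.

3.25 %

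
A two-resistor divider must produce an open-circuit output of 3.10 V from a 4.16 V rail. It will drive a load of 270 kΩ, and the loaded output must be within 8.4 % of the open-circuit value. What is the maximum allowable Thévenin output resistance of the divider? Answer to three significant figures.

R_th ≤ 24.8 kΩ

Loading drop = R_th/(R_th + R_L) ≤ 0.0840, so R_th ≤ R_L · ε/(1−ε) = 270 kΩ × 0.0840/0.9160 = 24.8 kΩ.
(Any R1, R2 with R2/(R1+R2) = 0.745 and R1‖R2 ≤ 24.8 kΩ will meet the spec.)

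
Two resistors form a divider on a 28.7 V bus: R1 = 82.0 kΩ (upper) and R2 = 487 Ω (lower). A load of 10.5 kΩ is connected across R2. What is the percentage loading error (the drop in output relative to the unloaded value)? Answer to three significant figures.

The divider's output (Thévenin) resistance is R1‖R2 = 484.1 Ω.
Fractional drop under load = R_th/(R_th + R_L) = 484.1 / (484.1 + 10500) = 0.04407.
So the output falls by 4.41 %.

4.41 %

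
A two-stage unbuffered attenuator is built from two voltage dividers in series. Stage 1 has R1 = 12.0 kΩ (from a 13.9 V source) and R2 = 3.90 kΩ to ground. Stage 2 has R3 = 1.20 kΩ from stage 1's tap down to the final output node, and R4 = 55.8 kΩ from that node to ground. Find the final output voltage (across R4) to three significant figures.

Stage 2 presents R3+R4 = 57.00 kΩ as a load on stage 1's tap.
Stage 1's lower leg becomes R2‖(R3+R4) = 3.650 kΩ, so V_mid = 13.9 × 3.650/15.65 = 3.242 V.
Stage 2 is itself unloaded: V_out = V_mid × R4/(R3+R4) = 3.242 × 55.8/57.00 = 3.17 V.

V_out ≈ 3.17 V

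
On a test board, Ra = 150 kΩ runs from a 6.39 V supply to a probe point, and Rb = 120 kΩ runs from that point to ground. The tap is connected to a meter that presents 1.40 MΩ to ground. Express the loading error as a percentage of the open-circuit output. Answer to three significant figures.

The divider's output (Thévenin) resistance is Ra‖Rb = 66.67 kΩ.
Fractional drop under load = R_th/(R_th + R_L) = 66.67 / (66.67 + 1400) = 0.04545.
So the output falls by 4.55 %.

4.55 %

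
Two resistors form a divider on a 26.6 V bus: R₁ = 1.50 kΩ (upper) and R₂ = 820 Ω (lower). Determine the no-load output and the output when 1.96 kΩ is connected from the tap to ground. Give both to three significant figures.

Unloaded: 9.40 V; loaded: 7.40 V

Open-circuit: V = 26.6 × 820/(1500 + 820) = 9.40 V.
With the load, R₂ becomes R₂‖R_L = 578.1 Ω, so V = 26.6 × 578.1/2078 = 7.40 V.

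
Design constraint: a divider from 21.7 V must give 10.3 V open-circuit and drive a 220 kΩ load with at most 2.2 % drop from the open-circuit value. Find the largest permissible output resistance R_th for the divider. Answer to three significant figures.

R_th ≤ 4.95 kΩ

Loading drop = R_th/(R_th + R_L) ≤ 0.0220, so R_th ≤ R_L · ε/(1−ε) = 220 kΩ × 0.0220/0.9780 = 4.95 kΩ.
(Any R1, R2 with R2/(R1+R2) = 0.475 and R1‖R2 ≤ 4.95 kΩ will meet the spec.)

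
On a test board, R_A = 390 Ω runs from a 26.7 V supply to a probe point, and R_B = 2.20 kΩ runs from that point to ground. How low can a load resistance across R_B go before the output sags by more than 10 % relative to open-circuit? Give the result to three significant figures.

R_L(min) ≈ 2.98 kΩ

Output resistance R_th = R_A‖R_B = (390 × 2200)/2590 = 331.3 Ω.
The fractional drop is R_th/(R_th + R_L); requiring this ≤ 0.100 gives R_L ≥ R_th(1/0.100 − 1) = 331.3 × 9.000 = 2.98 kΩ.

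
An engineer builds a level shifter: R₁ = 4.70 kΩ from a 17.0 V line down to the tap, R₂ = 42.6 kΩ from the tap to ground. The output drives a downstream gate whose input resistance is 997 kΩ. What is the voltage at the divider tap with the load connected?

V_out ≈ 15.2 V

The load sits in parallel with R₂: R₂‖R_L = (42.6 × 997) / (42.6 + 997) = 40.85 kΩ.
V_out = 17.0 × 40.85 / (4.70 + 40.85) = 17.0 × 40.85/45.55 = 15.2 V.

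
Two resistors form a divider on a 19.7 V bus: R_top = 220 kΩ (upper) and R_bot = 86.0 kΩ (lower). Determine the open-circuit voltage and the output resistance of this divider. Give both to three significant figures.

V_th is the open-circuit tap voltage: 19.7 × 86.0/(220 + 86.0) = 5.54 V.
With the supply zeroed, R_top and R_bot appear in parallel from the tap: R_th = R_top‖R_bot = (220 × 86.0)/306.0 = 61.8 kΩ.

V_th = 5.54 V, R_th = 61.8 kΩ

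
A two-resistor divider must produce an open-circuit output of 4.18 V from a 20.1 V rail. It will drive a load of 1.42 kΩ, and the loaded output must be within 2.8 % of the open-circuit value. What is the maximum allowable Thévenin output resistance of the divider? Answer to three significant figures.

Loading drop = R_th/(R_th + R_L) ≤ 0.0280, so R_th ≤ R_L · ε/(1−ε) = 1.42 kΩ × 0.0280/0.9720 = 40.9 Ω.
(Any R1, R2 with R2/(R1+R2) = 0.208 and R1‖R2 ≤ 40.9 Ω will meet the spec.)

R_th ≤ 40.9 Ω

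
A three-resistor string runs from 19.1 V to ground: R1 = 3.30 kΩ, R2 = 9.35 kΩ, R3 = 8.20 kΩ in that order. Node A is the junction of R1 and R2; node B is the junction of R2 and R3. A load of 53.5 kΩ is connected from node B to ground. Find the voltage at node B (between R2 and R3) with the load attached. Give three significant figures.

V ≈ 6.87 V

At node B, R3 is in parallel with the load: R3‖R_L = 7.110 kΩ.
Below node A the resistance is R2 + (R3‖R_L) = 16.46 kΩ, so V_A = 19.1 × 16.46/19.76 = 15.91 V.
Then V_B = V_A × (R3‖R_L)/(R2 + R3‖R_L) = 15.91 × 7.110/16.46 = 6.87 V.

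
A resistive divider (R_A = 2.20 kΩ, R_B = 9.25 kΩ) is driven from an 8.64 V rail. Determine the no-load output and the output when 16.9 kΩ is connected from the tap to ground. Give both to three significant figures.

Unloaded: 6.98 V; loaded: 6.32 V

Open-circuit: V = 8.64 × 9.25/(2.20 + 9.25) = 6.98 V.
With the load, R_B becomes R_B‖R_L = 5.978 kΩ, so V = 8.64 × 5.978/8.178 = 6.32 V.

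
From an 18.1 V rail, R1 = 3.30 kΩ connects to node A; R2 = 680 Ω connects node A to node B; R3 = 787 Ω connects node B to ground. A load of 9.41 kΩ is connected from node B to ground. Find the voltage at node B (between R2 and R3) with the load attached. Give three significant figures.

At node B, R3 is in parallel with the load: R3‖R_L = 726.3 Ω.
Below node A the resistance is R2 + (R3‖R_L) = 1406 Ω, so V_A = 18.1 × 1406/4706 = 5.408 V.
Then V_B = V_A × (R3‖R_L)/(R2 + R3‖R_L) = 5.408 × 726.3/1406 = 2.79 V.

V ≈ 2.79 V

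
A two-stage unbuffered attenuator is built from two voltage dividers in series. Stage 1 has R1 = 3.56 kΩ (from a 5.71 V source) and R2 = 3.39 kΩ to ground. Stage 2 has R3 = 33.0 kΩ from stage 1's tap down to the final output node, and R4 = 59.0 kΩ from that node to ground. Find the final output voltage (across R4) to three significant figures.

Stage 2 presents R3+R4 = 92.00 kΩ as a load on stage 1's tap.
Stage 1's lower leg becomes R2‖(R3+R4) = 3.270 kΩ, so V_mid = 5.71 × 3.270/6.830 = 2.734 V.
Stage 2 is itself unloaded: V_out = V_mid × R4/(R3+R4) = 2.734 × 59.0/92.00 = 1.75 V.

V_out ≈ 1.75 V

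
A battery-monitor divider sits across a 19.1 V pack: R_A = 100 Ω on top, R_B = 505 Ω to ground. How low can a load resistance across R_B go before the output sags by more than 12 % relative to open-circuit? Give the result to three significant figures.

Output resistance R_th = R_A‖R_B = (100 × 505)/605.0 = 83.47 Ω.
The fractional drop is R_th/(R_th + R_L); requiring this ≤ 0.120 gives R_L ≥ R_th(1/0.120 − 1) = 83.47 × 7.333 = 612 Ω.

R_L(min) ≈ 612 Ω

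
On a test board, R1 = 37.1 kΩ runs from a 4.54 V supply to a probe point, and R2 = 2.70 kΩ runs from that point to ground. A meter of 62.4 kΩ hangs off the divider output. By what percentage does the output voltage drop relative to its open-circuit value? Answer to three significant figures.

3.88 %

The divider's output (Thévenin) resistance is R1‖R2 = 2.517 kΩ.
Fractional drop under load = R_th/(R_th + R_L) = 2.517 / (2.517 + 62.4) = 0.03877.
So the output falls by 3.88 %.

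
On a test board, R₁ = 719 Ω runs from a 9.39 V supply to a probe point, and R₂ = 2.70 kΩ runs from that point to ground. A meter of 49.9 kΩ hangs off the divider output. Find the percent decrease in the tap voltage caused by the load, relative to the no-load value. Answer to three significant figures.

The divider's output (Thévenin) resistance is R₁‖R₂ = 567.8 Ω.
Fractional drop under load = R_th/(R_th + R_L) = 567.8 / (567.8 + 49900) = 0.01125.
So the output falls by 1.13 %.

1.13 %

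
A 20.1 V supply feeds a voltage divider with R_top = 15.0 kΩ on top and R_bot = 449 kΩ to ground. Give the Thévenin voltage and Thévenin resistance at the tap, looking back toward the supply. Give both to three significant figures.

V_th is the open-circuit tap voltage: 20.1 × 449/(15.0 + 449) = 19.5 V.
With the supply zeroed, R_top and R_bot appear in parallel from the tap: R_th = R_top‖R_bot = (15.0 × 449)/464.0 = 14.5 kΩ.

V_th = 19.5 V, R_th = 14.5 kΩ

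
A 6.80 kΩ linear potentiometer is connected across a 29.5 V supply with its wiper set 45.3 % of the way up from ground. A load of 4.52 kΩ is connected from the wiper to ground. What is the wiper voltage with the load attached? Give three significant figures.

The wiper splits the pot into (1−α)R = 3.720 kΩ above and αR = 3.080 kΩ below.
Lower section ‖ load = 1.832 kΩ.
V_wiper = 29.5 × 1.832/(3.720 + 1.832) = 9.73 V.

V ≈ 9.73 V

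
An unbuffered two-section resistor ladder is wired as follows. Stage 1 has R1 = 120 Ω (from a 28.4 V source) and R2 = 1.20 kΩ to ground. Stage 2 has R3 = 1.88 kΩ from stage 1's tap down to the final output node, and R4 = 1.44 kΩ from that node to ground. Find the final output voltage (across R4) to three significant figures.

V_out ≈ 10.8 V

Stage 2 presents R3+R4 = 3320 Ω as a load on stage 1's tap.
Stage 1's lower leg becomes R2‖(R3+R4) = 881.4 Ω, so V_mid = 28.4 × 881.4/1001 = 25.00 V.
Stage 2 is itself unloaded: V_out = V_mid × R4/(R3+R4) = 25.00 × 1440/3320 = 10.8 V.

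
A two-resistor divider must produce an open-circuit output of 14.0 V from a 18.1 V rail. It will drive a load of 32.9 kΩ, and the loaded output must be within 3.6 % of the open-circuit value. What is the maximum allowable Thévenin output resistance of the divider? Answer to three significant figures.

Loading drop = R_th/(R_th + R_L) ≤ 0.0360, so R_th ≤ R_L · ε/(1−ε) = 32.9 kΩ × 0.0360/0.9640 = 1.23 kΩ.
(Any R1, R2 with R2/(R1+R2) = 0.773 and R1‖R2 ≤ 1.23 kΩ will meet the spec.)

R_th ≤ 1.23 kΩ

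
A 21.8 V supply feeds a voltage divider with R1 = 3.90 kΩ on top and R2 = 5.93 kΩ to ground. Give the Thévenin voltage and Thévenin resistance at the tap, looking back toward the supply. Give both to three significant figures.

V_th is the open-circuit tap voltage: 21.8 × 5.93/(3.90 + 5.93) = 13.2 V.
With the supply zeroed, R1 and R2 appear in parallel from the tap: R_th = R1‖R2 = (3.90 × 5.93)/9.830 = 2.35 kΩ.

V_th = 13.2 V, R_th = 2.35 kΩ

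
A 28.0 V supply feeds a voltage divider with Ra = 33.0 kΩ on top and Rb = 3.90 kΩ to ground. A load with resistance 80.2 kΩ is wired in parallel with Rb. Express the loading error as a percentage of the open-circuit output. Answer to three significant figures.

The divider's output (Thévenin) resistance is Ra‖Rb = 3.488 kΩ.
Fractional drop under load = R_th/(R_th + R_L) = 3.488 / (3.488 + 80.2) = 0.04168.
So the output falls by 4.17 %.

4.17 %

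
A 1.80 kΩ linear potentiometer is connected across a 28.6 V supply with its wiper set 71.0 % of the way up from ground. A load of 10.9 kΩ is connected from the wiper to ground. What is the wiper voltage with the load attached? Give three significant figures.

The wiper splits the pot into (1−α)R = 522.0 Ω above and αR = 1278 Ω below.
Lower section ‖ load = 1144 Ω.
V_wiper = 28.6 × 1144/(522.0 + 1144) = 19.6 V.

V ≈ 19.6 V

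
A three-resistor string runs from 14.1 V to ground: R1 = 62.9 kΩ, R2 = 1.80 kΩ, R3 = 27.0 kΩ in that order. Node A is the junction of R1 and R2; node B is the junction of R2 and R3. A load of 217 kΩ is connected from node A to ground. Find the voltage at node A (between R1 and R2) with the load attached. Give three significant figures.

Below node A the series string R2+R3 = 28.80 kΩ sits in parallel with the 217 kΩ load: 25.43 kΩ.
V_A = 14.1 × 25.43/(62.9 + 25.43) = 4.06 V.

V ≈ 4.06 V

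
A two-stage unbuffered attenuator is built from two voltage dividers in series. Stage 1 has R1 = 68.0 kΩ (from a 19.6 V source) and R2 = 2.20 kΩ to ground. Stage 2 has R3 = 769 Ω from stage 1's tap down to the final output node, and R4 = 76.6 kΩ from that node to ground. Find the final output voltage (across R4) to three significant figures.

V_out ≈ 0.592 V

Stage 2 presents R3+R4 = 77370 Ω as a load on stage 1's tap.
Stage 1's lower leg becomes R2‖(R3+R4) = 2139 Ω, so V_mid = 19.6 × 2139/70140 = 0.5978 V.
Stage 2 is itself unloaded: V_out = V_mid × R4/(R3+R4) = 0.5978 × 76600/77370 = 0.592 V.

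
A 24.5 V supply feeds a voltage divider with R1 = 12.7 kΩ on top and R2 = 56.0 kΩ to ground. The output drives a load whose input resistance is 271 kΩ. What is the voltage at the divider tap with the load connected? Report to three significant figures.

The load sits in parallel with R2: R2‖R_L = (56.0 × 271) / (56.0 + 271) = 46.41 kΩ.
V_out = 24.5 × 46.41 / (12.7 + 46.41) = 24.5 × 46.41/59.11 = 19.2 V.

V_out ≈ 19.2 V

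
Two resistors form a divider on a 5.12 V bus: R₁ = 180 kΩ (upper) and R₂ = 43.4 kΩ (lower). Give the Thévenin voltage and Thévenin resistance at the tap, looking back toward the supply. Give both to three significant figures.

V_th = 0.995 V, R_th = 35.0 kΩ

V_th is the open-circuit tap voltage: 5.12 × 43.4/(180 + 43.4) = 0.995 V.
With the supply zeroed, R₁ and R₂ appear in parallel from the tap: R_th = R₁‖R₂ = (180 × 43.4)/223.4 = 35.0 kΩ.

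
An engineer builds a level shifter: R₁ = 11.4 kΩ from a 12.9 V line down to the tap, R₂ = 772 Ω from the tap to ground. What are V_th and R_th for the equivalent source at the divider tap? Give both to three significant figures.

V_th = 0.818 V, R_th = 723 Ω

V_th is the open-circuit tap voltage: 12.9 × 772/(11400 + 772) = 0.818 V.
With the supply zeroed, R₁ and R₂ appear in parallel from the tap: R_th = R₁‖R₂ = (11400 × 772)/12170 = 723 Ω.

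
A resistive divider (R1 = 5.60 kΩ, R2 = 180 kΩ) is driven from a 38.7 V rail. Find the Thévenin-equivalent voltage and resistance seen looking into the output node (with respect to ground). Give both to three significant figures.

V_th = 37.5 V, R_th = 5.43 kΩ

V_th is the open-circuit tap voltage: 38.7 × 180/(5.60 + 180) = 37.5 V.
With the supply zeroed, R1 and R2 appear in parallel from the tap: R_th = R1‖R2 = (5.60 × 180)/185.6 = 5.43 kΩ.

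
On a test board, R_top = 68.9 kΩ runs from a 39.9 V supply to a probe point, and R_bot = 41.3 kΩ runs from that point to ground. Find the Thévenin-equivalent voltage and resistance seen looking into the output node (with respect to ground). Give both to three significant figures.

V_th is the open-circuit tap voltage: 39.9 × 41.3/(68.9 + 41.3) = 15.0 V.
With the supply zeroed, R_top and R_bot appear in parallel from the tap: R_th = R_top‖R_bot = (68.9 × 41.3)/110.2 = 25.8 kΩ.

V_th = 15.0 V, R_th = 25.8 kΩ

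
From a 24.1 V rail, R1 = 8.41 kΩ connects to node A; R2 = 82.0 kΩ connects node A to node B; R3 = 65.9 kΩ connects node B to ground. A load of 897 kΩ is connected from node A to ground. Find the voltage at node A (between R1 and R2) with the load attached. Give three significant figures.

Below node A the series string R2+R3 = 147.9 kΩ sits in parallel with the 897 kΩ load: 127.0 kΩ.
V_A = 24.1 × 127.0/(8.41 + 127.0) = 22.6 V.

V ≈ 22.6 V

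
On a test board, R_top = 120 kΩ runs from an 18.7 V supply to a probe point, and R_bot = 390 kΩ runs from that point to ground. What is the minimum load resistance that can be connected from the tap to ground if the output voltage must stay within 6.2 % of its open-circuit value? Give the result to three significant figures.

Output resistance R_th = R_top‖R_bot = (120 × 390)/510.0 = 91.76 kΩ.
The fractional drop is R_th/(R_th + R_L); requiring this ≤ 0.0620 gives R_L ≥ R_th(1/0.0620 − 1) = 91.76 × 15.13 = 1.39 MΩ.

R_L(min) ≈ 1.39 MΩ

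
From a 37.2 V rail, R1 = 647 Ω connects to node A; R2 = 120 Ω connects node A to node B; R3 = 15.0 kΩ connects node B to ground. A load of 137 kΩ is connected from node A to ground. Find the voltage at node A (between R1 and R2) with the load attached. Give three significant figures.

V ≈ 35.5 V

Below node A the series string R2+R3 = 15120 Ω sits in parallel with the 137000 Ω load: 13620 Ω.
V_A = 37.2 × 13620/(647 + 13620) = 35.5 V.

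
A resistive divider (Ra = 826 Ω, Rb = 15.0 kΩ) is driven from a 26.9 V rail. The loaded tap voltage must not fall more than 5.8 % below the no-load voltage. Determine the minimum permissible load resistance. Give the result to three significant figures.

R_L(min) ≈ 12.7 kΩ

Output resistance R_th = Ra‖Rb = (826 × 15000)/15830 = 782.9 Ω.
The fractional drop is R_th/(R_th + R_L); requiring this ≤ 0.0580 gives R_L ≥ R_th(1/0.0580 − 1) = 782.9 × 16.24 = 12.7 kΩ.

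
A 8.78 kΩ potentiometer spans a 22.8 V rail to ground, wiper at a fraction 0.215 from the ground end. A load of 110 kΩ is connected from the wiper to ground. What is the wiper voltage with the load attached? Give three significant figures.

V ≈ 4.84 V

The wiper splits the pot into (1−α)R = 6.892 kΩ above and αR = 1.888 kΩ below.
Lower section ‖ load = 1.856 kΩ.
V_wiper = 22.8 × 1.856/(6.892 + 1.856) = 4.84 V.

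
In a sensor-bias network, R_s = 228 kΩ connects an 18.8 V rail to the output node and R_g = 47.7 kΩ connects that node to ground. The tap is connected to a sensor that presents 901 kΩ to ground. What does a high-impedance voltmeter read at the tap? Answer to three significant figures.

The load sits in parallel with R_g: R_g‖R_L = (47.7 × 901) / (47.7 + 901) = 45.30 kΩ.
V_out = 18.8 × 45.30 / (228 + 45.30) = 18.8 × 45.30/273.3 = 3.12 V.

V_out ≈ 3.12 V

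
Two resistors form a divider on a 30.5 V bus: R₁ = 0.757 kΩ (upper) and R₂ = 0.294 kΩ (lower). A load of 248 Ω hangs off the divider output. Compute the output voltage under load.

V_out ≈ 4.60 V

The load sits in parallel with R₂: R₂‖R_L = (294 × 248) / (294 + 248) = 134.5 Ω.
V_out = 30.5 × 134.5 / (757 + 134.5) = 30.5 × 134.5/891.5 = 4.60 V.
(Unloaded it would have been 8.53 V.)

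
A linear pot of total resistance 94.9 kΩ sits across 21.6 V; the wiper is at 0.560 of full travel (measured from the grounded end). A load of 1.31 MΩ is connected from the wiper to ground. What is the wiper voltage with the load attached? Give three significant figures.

V ≈ 11.9 V

The wiper splits the pot into (1−α)R = 41.76 kΩ above and αR = 53.14 kΩ below.
Lower section ‖ load = 51.07 kΩ.
V_wiper = 21.6 × 51.07/(41.76 + 51.07) = 11.9 V.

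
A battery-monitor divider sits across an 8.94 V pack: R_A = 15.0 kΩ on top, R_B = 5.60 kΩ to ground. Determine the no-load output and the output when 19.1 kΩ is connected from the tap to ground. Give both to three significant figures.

Unloaded: 2.43 V; loaded: 2.00 V

Open-circuit: V = 8.94 × 5.60/(15.0 + 5.60) = 2.43 V.
With the load, R_B becomes R_B‖R_L = 4.330 kΩ, so V = 8.94 × 4.330/19.33 = 2.00 V.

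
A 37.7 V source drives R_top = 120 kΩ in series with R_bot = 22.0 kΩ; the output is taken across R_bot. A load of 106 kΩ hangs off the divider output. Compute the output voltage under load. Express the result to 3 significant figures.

The load sits in parallel with R_bot: R_bot‖R_L = (22.0 × 106) / (22.0 + 106) = 18.22 kΩ.
V_out = 37.7 × 18.22 / (120 + 18.22) = 37.7 × 18.22/138.2 = 4.97 V.
(Unloaded it would have been 5.84 V.)

V_out ≈ 4.97 V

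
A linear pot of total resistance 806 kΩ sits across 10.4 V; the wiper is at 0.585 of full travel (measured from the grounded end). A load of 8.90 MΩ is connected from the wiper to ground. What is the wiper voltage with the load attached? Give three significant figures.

The wiper splits the pot into (1−α)R = 334.5 kΩ above and αR = 471.5 kΩ below.
Lower section ‖ load = 447.8 kΩ.
V_wiper = 10.4 × 447.8/(334.5 + 447.8) = 5.95 V.

V ≈ 5.95 V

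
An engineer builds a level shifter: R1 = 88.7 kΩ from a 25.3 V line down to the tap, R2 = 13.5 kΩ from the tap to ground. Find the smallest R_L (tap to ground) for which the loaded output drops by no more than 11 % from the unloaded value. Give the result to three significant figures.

R_L(min) ≈ 94.8 kΩ

Output resistance R_th = R1‖R2 = (88.7 × 13.5)/102.2 = 11.72 kΩ.
The fractional drop is R_th/(R_th + R_L); requiring this ≤ 0.110 gives R_L ≥ R_th(1/0.110 − 1) = 11.72 × 8.091 = 94.8 kΩ.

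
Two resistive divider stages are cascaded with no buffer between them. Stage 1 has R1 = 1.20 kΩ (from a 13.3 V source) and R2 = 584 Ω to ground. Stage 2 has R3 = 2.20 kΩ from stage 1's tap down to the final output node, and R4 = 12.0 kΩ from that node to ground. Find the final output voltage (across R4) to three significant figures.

V_out ≈ 3.58 V

Stage 2 presents R3+R4 = 14200 Ω as a load on stage 1's tap.
Stage 1's lower leg becomes R2‖(R3+R4) = 560.9 Ω, so V_mid = 13.3 × 560.9/1761 = 4.237 V.
Stage 2 is itself unloaded: V_out = V_mid × R4/(R3+R4) = 4.237 × 12000/14200 = 3.58 V.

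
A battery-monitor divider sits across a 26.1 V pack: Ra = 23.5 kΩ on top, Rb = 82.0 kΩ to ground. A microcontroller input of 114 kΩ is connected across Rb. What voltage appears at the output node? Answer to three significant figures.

V_out ≈ 17.5 V

The load sits in parallel with Rb: Rb‖R_L = (82.0 × 114) / (82.0 + 114) = 47.69 kΩ.
V_out = 26.1 × 47.69 / (23.5 + 47.69) = 26.1 × 47.69/71.19 = 17.5 V.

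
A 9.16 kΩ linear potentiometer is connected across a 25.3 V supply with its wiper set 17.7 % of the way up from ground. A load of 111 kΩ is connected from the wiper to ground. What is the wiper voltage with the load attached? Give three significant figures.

The wiper splits the pot into (1−α)R = 7.539 kΩ above and αR = 1.621 kΩ below.
Lower section ‖ load = 1.598 kΩ.
V_wiper = 25.3 × 1.598/(7.539 + 1.598) = 4.42 V.

V ≈ 4.42 V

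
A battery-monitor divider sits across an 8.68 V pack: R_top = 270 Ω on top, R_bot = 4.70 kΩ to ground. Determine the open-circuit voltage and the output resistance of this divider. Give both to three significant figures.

V_th = 8.21 V, R_th = 255 Ω

V_th is the open-circuit tap voltage: 8.68 × 4700/(270 + 4700) = 8.21 V.
With the supply zeroed, R_top and R_bot appear in parallel from the tap: R_th = R_top‖R_bot = (270 × 4700)/4970 = 255 Ω.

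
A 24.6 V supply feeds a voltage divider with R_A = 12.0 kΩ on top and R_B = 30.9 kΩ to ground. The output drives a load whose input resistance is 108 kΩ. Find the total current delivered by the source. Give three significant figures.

R_B‖R_L = 24.03 kΩ, so the source sees R_A + R_B‖R_L = 36.03 kΩ.
I = 24.6 V / 36.03 kΩ = 0.683 mA.

I ≈ 0.683 mA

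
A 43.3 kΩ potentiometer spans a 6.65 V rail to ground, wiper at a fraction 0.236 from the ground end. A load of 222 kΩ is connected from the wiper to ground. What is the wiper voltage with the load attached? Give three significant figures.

V ≈ 1.52 V

The wiper splits the pot into (1−α)R = 33.08 kΩ above and αR = 10.22 kΩ below.
Lower section ‖ load = 9.769 kΩ.
V_wiper = 6.65 × 9.769/(33.08 + 9.769) = 1.52 V.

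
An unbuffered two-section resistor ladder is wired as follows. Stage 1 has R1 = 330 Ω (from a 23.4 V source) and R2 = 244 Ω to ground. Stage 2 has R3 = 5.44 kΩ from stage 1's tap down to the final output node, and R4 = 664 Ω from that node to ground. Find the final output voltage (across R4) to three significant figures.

V_out ≈ 1.06 V

Stage 2 presents R3+R4 = 6104 Ω as a load on stage 1's tap.
Stage 1's lower leg becomes R2‖(R3+R4) = 234.6 Ω, so V_mid = 23.4 × 234.6/564.6 = 9.724 V.
Stage 2 is itself unloaded: V_out = V_mid × R4/(R3+R4) = 9.724 × 664/6104 = 1.06 V.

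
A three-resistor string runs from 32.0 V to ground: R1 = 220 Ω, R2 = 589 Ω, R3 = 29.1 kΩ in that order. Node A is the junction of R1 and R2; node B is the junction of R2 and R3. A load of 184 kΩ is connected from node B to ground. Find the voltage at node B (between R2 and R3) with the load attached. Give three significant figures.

At node B, R3 is in parallel with the load: R3‖R_L = 25130 Ω.
Below node A the resistance is R2 + (R3‖R_L) = 25720 Ω, so V_A = 32.0 × 25720/25940 = 31.73 V.
Then V_B = V_A × (R3‖R_L)/(R2 + R3‖R_L) = 31.73 × 25130/25720 = 31.0 V.

V ≈ 31.0 V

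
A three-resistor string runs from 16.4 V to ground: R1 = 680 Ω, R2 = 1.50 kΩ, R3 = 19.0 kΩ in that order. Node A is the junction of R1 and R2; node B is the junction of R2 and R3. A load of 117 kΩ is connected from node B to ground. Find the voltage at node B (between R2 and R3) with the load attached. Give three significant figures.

At node B, R3 is in parallel with the load: R3‖R_L = 16350 Ω.
Below node A the resistance is R2 + (R3‖R_L) = 17850 Ω, so V_A = 16.4 × 17850/18530 = 15.80 V.
Then V_B = V_A × (R3‖R_L)/(R2 + R3‖R_L) = 15.80 × 16350/17850 = 14.5 V.

V ≈ 14.5 V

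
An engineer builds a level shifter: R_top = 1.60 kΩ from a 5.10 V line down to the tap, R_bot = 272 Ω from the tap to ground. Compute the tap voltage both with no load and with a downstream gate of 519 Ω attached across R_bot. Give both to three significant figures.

Open-circuit: V = 5.10 × 272/(1600 + 272) = 0.741 V.
With the load, R_bot becomes R_bot‖R_L = 178.5 Ω, so V = 5.10 × 178.5/1778 = 0.512 V.

Unloaded: 0.741 V; loaded: 0.512 V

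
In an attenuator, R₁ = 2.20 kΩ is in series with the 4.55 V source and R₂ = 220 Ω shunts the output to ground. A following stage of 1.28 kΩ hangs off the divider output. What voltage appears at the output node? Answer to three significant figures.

V_out ≈ 0.358 V

The load sits in parallel with R₂: R₂‖R_L = (220 × 1280) / (220 + 1280) = 187.7 Ω.
V_out = 4.55 × 187.7 / (2200 + 187.7) = 4.55 × 187.7/2388 = 0.358 V.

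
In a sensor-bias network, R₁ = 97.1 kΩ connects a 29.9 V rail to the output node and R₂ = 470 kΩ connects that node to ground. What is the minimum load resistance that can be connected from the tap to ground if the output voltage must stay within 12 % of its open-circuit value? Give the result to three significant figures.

Output resistance R_th = R₁‖R₂ = (97.1 × 470)/567.1 = 80.47 kΩ.
The fractional drop is R_th/(R_th + R_L); requiring this ≤ 0.120 gives R_L ≥ R_th(1/0.120 − 1) = 80.47 × 7.333 = 590 kΩ.

R_L(min) ≈ 590 kΩ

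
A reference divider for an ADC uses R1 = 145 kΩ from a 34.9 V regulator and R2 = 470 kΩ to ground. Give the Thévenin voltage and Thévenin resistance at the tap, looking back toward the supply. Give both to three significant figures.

V_th is the open-circuit tap voltage: 34.9 × 470/(145 + 470) = 26.7 V.
With the supply zeroed, R1 and R2 appear in parallel from the tap: R_th = R1‖R2 = (145 × 470)/615.0 = 111 kΩ.

V_th = 26.7 V, R_th = 111 kΩ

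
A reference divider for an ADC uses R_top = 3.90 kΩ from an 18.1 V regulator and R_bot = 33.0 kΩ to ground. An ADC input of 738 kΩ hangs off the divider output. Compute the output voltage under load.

The load sits in parallel with R_bot: R_bot‖R_L = (33.0 × 738) / (33.0 + 738) = 31.59 kΩ.
V_out = 18.1 × 31.59 / (3.90 + 31.59) = 18.1 × 31.59/35.49 = 16.1 V.
(Unloaded it would have been 16.2 V.)

V_out ≈ 16.1 V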